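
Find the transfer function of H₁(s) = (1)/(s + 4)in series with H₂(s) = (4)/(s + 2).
Series: H = H₁ · H₂ = (n₁·n₂)/(d₁·d₂).
Num: n₁·n₂ = 4. Den: d₁·d₂ = s^2 + 6*s + 8.
H(s) = (4)/(s^2 + 6*s + 8)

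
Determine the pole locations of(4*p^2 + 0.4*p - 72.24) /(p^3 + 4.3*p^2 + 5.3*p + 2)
Set denominator = 0: p^3 + 4.3*p^2 + 5.3*p + 2 = (p + 1)(p + 0.8)(p + 2.5) = 0 → Poles: -0.8, -1, -2.5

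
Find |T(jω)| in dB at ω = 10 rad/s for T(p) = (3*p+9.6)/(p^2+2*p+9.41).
Substitute p = j*10: T(j10) = -0.0313324 - 0.33808j.
|T(j10)| = sqrt(Re² + Im²) = 0.3395.
20*log₁₀(0.3395) = -9.38 dB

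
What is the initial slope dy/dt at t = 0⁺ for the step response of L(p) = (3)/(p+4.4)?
IVT: y'(0⁺) = lim_{p→∞} p²·Y(p) = lim_{p→∞} p·L(p).
deg(num) = 0, deg(den) = 1, relative degree = 1, so p·L(p) → (leading num)/(leading den) = 3/1 = 3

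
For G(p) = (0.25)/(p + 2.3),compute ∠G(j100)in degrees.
Substitute p = j*100: G(j100) = 5.74696e-05 - 0.00249868j.
∠G(j100) = atan2(Im, Re) = atan2(-0.00249868, 5.74696e-05) = -88.68°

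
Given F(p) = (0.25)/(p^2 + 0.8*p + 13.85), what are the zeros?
Numerator is a nonzero constant (0.25) → Zeros: none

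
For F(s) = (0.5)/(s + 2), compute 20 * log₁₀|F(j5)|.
Substitute s = j*5: F(j5) = 0.0344828 - 0.0862069j.
|F(j5)| = sqrt(Re² + Im²) = 0.09285.
20*log₁₀(0.09285) = -20.64 dB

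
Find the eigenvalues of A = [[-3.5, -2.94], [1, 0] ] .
Eigenvalues solve det(λI - A) = 0.
Characteristic polynomial: λ^2 + 3.5*λ + 2.94 = 0.
Factor: (λ + 2.1)(λ + 1.4) = 0.
Roots: -1.4, -2.1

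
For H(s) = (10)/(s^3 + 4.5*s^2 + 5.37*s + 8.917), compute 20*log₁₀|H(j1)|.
Substitute s = j*1: H(j1) = 1.1441 - 1.13193j.
|H(j1)| = sqrt(Re² + Im²) = 1.609.
20*log₁₀(1.609) = 4.13 dB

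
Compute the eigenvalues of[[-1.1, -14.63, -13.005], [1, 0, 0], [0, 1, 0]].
Eigenvalues solve det(λI - A) = 0.
Characteristic polynomial: λ^3 + 1.1*λ^2 + 14.63*λ + 13.005 = 0.
Factor: (λ + 0.9)(λ^2 + 0.2*λ + 14.45) = 0.
Roots: -0.1 + 3.8j, -0.1 - 3.8j, -0.9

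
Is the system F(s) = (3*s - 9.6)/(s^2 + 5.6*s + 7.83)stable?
Denominator: s^2 + 5.6*s + 7.83 = (s + 2.9)(s + 2.7). Poles: -2.7, -2.9. All Re(p)<0: Yes (stable)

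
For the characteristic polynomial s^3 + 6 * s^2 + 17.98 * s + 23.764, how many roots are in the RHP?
s^3 + 6*s^2 + 17.98*s + 23.764 = (s + 2.6)(s^2 + 3.4*s + 9.14). Poles: -1.7 + 2.5j, -1.7 - 2.5j, -2.6. RHP poles (Re>0): 0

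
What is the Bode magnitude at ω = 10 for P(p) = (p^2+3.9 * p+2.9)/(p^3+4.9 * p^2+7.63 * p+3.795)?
Substitute p = j*10: P(j10) = 0.0102662 - 0.0997169j.
|P(j10)| = sqrt(Re² + Im²) = 0.1002.
20*log₁₀(0.1002) = -19.98 dB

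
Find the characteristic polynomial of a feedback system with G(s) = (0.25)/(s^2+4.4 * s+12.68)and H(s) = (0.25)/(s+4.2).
Characteristic poly = G_den * H_den + G_num * H_num = (s^3 + 8.6*s^2 + 31.16*s + 53.256) + (0.0625) = s^3 + 8.6*s^2 + 31.16*s + 53.3185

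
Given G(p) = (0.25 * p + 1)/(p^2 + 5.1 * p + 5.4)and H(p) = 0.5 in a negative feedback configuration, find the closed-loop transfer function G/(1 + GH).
Closed-loop T = G/(1+GH).
Numerator: G_num * H_den = 0.25*p + 1.
Denominator: G_den * H_den + G_num * H_num = (p^2 + 5.1*p + 5.4) + (0.125*p + 0.5) = p^2 + 5.225*p + 5.9.
T(p) = (0.25*p + 1)/(p^2 + 5.225*p + 5.9)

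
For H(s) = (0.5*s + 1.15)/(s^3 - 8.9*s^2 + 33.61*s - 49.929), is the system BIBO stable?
Denominator: s^3 - 8.9*s^2 + 33.61*s - 49.929 = (s - 3.3)(s^2 - 5.6*s + 15.13). Poles: 2.8 + 2.7j, 2.8 - 2.7j, 3.3. All Re(p)<0: No (unstable)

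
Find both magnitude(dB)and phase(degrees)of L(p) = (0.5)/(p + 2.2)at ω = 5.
Substitute p = j*5: L(j5) = 0.0368633 - 0.0837802j.
|L| = 20*log₁₀(sqrt(Re²+Im²)) = -20.77 dB.
∠L = atan2(Im, Re) = -66.25°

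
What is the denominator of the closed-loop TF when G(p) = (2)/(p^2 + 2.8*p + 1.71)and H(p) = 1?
Characteristic poly = G_den * H_den + G_num * H_num = (p^2 + 2.8*p + 1.71) + (2) = p^2 + 2.8*p + 3.71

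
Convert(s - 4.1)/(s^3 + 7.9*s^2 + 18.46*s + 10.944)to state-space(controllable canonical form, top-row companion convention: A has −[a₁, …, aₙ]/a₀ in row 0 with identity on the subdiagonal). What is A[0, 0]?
Reachable canonical form for den = s^3 + 7.9*s^2 + 18.46*s + 10.944: top row of A = -[a₁,a₂,...,aₙ]/a₀, ones on the subdiagonal, zeros elsewhere.
A = [[-7.9, -18.46, -10.944], [1, 0, 0], [0, 1, 0]].
A[0,0] = -7.9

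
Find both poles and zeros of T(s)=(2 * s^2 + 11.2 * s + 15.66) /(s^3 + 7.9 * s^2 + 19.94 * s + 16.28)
Set denominator = 0: s^3 + 7.9*s^2 + 19.94*s + 16.28 = (s + 2)(s + 3.7)(s + 2.2) = 0 → Poles: -2, -2.2, -3.7
Set numerator = 0: 2*s^2 + 11.2*s + 15.66 = 2*(s + 2.9)(s + 2.7) = 0 → Zeros: -2.7, -2.9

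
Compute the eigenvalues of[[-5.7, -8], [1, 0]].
Eigenvalues solve det(λI - A) = 0.
Characteristic polynomial: λ^2 + 5.7*λ + 8 = 0.
Factor: (λ + 3.2)(λ + 2.5) = 0.
Roots: -2.5, -3.2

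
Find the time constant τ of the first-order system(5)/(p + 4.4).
First-order system: τ = -1/pole. Pole = -4.4. τ = -1/(-4.4) = 0.2273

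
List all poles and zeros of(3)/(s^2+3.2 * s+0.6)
Set denominator = 0: s^2 + 3.2*s + 0.6 = (s + 0.2)(s + 3) = 0 → Poles: -0.2, -3
Numerator is a nonzero constant (3) → Zeros: none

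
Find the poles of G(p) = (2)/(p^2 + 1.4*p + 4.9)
Set denominator = 0: p^2 + 1.4*p + 4.9 = 0 → Poles: -0.7 + 2.1j, -0.7 - 2.1j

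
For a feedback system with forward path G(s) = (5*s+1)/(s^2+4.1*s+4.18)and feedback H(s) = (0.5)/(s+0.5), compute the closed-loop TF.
Closed-loop T = G/(1+GH).
Numerator: G_num * H_den = 5*s^2 + 3.5*s + 0.5.
Denominator: G_den * H_den + G_num * H_num = (s^3 + 4.6*s^2 + 6.23*s + 2.09) + (2.5*s + 0.5) = s^3 + 4.6*s^2 + 8.73*s + 2.59.
T(s) = (5*s^2 + 3.5*s + 0.5)/(s^3 + 4.6*s^2 + 8.73*s + 2.59)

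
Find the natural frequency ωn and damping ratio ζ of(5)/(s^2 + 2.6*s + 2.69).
Underdamped: complex pole -1.3 + 1j. ωn = |pole| = 1.64, ζ = -Re(pole)/ωn = 0.7926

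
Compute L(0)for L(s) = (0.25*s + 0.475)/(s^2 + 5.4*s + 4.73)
DC gain = L(0) = num(0)/den(0) = 0.475/4.73 = 0.1004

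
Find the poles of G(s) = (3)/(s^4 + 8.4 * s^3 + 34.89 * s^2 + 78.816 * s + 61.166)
Set denominator = 0: s^4 + 8.4*s^3 + 34.89*s^2 + 78.816*s + 61.166 = (s + 3.4)(s + 1.4)(s^2 + 3.6*s + 12.85) = 0 → Poles: -1.4, -1.8 + 3.1j, -1.8 - 3.1j, -3.4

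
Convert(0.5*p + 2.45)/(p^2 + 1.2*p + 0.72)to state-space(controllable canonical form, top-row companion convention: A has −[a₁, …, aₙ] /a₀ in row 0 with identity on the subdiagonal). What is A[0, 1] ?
Reachable canonical form for den = p^2 + 1.2*p + 0.72: top row of A = -[a₁,a₂,...,aₙ]/a₀, ones on the subdiagonal, zeros elsewhere.
A = [[-1.2, -0.72], [1, 0]].
A[0,1] = -0.72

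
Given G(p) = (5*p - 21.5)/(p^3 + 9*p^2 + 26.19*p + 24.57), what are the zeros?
Set numerator = 0: 5*p - 21.5 = 0 → Zeros: 4.3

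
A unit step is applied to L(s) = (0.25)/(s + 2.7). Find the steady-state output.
FVT: lim_{t→∞} y(t) = lim_{s→0} s*Y(s) where Y(s) = L(s)/s.
= lim_{s→0} L(s) = L(0) = num(0)/den(0) = 0.25/2.7 = 0.09259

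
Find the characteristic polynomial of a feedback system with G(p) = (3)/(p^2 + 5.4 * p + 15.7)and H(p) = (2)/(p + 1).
Characteristic poly = G_den * H_den + G_num * H_num = (p^3 + 6.4*p^2 + 21.1*p + 15.7) + (6) = p^3 + 6.4*p^2 + 21.1*p + 21.7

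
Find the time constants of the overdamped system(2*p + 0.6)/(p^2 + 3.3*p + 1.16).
Overdamped: real poles at -0.4, -2.9. τ = -1/pole → τ₁ = 2.5, τ₂ = 0.3448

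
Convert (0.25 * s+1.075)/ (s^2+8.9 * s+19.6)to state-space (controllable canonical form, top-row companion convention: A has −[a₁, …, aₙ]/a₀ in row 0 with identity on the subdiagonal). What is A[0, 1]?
Reachable canonical form for den = s^2 + 8.9*s + 19.6: top row of A = -[a₁,a₂,...,aₙ]/a₀, ones on the subdiagonal, zeros elsewhere.
A = [[-8.9, -19.6], [1, 0]].
A[0,1] = -19.6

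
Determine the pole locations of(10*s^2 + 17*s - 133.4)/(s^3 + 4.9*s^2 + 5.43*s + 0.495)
Set denominator = 0: s^3 + 4.9*s^2 + 5.43*s + 0.495 = (s + 3.3)(s + 0.1)(s + 1.5) = 0 → Poles: -0.1, -1.5, -3.3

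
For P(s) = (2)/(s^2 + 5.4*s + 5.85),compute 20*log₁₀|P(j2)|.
Substitute s = j*2: P(j2) = 0.0308173 - 0.179906j.
|P(j2)| = sqrt(Re² + Im²) = 0.1825.
20*log₁₀(0.1825) = -14.77 dB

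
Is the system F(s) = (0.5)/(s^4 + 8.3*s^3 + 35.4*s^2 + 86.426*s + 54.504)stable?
Denominator: s^4 + 8.3*s^3 + 35.4*s^2 + 86.426*s + 54.504 = (s + 0.9)(s + 4)(s^2 + 3.4*s + 15.14). Poles: -0.9, -1.7 + 3.5j, -1.7 - 3.5j, -4. All Re(p)<0: Yes (stable)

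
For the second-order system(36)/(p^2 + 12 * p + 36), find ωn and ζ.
Standard form: ωn²/(p²+2ζωn·p+ωn²).
const=36=ωn² → ωn=6, p coeff=12=2ζωn → ζ=1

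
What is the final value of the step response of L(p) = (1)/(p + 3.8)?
FVT: lim_{t→∞} y(t) = lim_{p→0} p*Y(p) where Y(p) = L(p)/p.
= lim_{p→0} L(p) = L(0) = num(0)/den(0) = 1/3.8 = 0.2632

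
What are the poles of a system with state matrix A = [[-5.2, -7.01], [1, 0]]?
Eigenvalues solve det(λI - A) = 0.
Characteristic polynomial: λ^2 + 5.2*λ + 7.01 = 0.
Roots: -2.6 + 0.5j, -2.6 - 0.5j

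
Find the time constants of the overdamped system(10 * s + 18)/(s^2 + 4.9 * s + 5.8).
Overdamped: real poles at -2.9, -2. τ = -1/pole → τ₁ = 0.3448, τ₂ = 0.5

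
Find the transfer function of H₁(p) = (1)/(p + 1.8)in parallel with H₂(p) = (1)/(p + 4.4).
Parallel: H = H₁ + H₂ = (n₁·d₂ + n₂·d₁)/(d₁·d₂).
n₁·d₂ = p + 4.4. n₂·d₁ = p + 1.8. Sum = 2*p + 6.2. d₁·d₂ = p^2 + 6.2*p + 7.92.
H(p) = (2*p + 6.2)/(p^2 + 6.2*p + 7.92)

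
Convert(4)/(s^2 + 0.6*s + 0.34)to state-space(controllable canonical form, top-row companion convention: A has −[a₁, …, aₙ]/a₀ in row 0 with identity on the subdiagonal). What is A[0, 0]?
Reachable canonical form for den = s^2 + 0.6*s + 0.34: top row of A = -[a₁,a₂,...,aₙ]/a₀, ones on the subdiagonal, zeros elsewhere.
A = [[-0.6, -0.34], [1, 0]].
A[0,0] = -0.6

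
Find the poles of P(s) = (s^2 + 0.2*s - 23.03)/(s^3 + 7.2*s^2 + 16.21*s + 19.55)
Set denominator = 0: s^3 + 7.2*s^2 + 16.21*s + 19.55 = (s + 4.6)(s^2 + 2.6*s + 4.25) = 0 → Poles: -1.3 + 1.6j, -1.3 - 1.6j, -4.6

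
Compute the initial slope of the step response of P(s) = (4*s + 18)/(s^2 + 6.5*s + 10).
IVT: y'(0⁺) = lim_{s→∞} s²·Y(s) = lim_{s→∞} s·P(s).
deg(num) = 1, deg(den) = 2, relative degree = 1, so s·P(s) → (leading num)/(leading den) = 4/1 = 4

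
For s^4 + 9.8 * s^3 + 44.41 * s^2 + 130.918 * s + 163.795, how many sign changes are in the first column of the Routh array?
Routh array:
s^4: [1, 44.41, 163.795]; s^3: [9.8, 130.918]; s^2: [31.051, 163.795]; s^1: [79.2227]; s^0: [163.795]
First column: [1, 9.8, 31.051, 79.2227, 163.795]. Sign changes = 0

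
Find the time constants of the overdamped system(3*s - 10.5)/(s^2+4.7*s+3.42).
Overdamped: real poles at -3.8, -0.9. τ = -1/pole → τ₁ = 0.2632, τ₂ = 1.111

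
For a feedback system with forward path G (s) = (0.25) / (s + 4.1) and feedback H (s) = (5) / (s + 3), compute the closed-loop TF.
Closed-loop T = G/(1+GH).
Numerator: G_num * H_den = 0.25*s + 0.75.
Denominator: G_den * H_den + G_num * H_num = (s^2 + 7.1*s + 12.3) + (1.25) = s^2 + 7.1*s + 13.55.
T(s) = (0.25*s + 0.75)/(s^2 + 7.1*s + 13.55)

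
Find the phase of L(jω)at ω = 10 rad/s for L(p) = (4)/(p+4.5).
Substitute p = j*10: L(j10) = 0.149688 - 0.33264j.
∠L(j10) = atan2(Im, Re) = atan2(-0.33264, 0.149688) = -65.77°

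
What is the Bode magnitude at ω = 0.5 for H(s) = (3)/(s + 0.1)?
Substitute s = j*0.5: H(j0.5) = 1.15385 - 5.76923j.
|H(j0.5)| = sqrt(Re² + Im²) = 5.883.
20*log₁₀(5.883) = 15.39 dB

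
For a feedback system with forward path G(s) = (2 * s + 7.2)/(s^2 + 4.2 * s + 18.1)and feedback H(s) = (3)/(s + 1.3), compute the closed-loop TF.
Closed-loop T = G/(1+GH).
Numerator: G_num * H_den = 2*s^2 + 9.8*s + 9.36.
Denominator: G_den * H_den + G_num * H_num = (s^3 + 5.5*s^2 + 23.56*s + 23.53) + (6*s + 21.6) = s^3 + 5.5*s^2 + 29.56*s + 45.13.
T(s) = (2*s^2 + 9.8*s + 9.36)/(s^3 + 5.5*s^2 + 29.56*s + 45.13)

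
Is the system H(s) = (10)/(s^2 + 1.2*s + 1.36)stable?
Denominator: s^2 + 1.2*s + 1.36. Poles: -0.6 + 1j, -0.6 - 1j. All Re(p)<0: Yes (stable)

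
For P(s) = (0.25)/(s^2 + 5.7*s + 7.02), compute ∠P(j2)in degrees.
Substitute s = j*2: P(j2) = 0.00542851 - 0.0204917j.
∠P(j2) = atan2(Im, Re) = atan2(-0.0204917, 0.00542851) = -75.16°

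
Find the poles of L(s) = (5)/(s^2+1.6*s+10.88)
Set denominator = 0: s^2 + 1.6*s + 10.88 = 0 → Poles: -0.8 + 3.2j, -0.8 - 3.2j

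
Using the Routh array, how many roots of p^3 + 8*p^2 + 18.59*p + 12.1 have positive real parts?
Routh array:
p^3: [1, 18.59]; p^2: [8, 12.1]; p^1: [17.0775]; p^0: [12.1]
First column: [1, 8, 17.0775, 12.1]. Sign changes = RHP roots = 0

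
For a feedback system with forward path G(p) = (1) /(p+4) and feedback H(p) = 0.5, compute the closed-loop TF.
Closed-loop T = G/(1+GH).
Numerator: G_num * H_den = 1.
Denominator: G_den * H_den + G_num * H_num = (p + 4) + (0.5) = p + 4.5.
T(p) = (1)/(p + 4.5)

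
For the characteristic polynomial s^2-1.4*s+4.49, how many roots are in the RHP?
Poles: 0.7 + 2j, 0.7 - 2j. RHP poles (Re>0): 2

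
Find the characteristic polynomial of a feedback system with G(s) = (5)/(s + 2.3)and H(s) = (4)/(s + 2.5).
Characteristic poly = G_den * H_den + G_num * H_num = (s^2 + 4.8*s + 5.75) + (20) = s^2 + 4.8*s + 25.75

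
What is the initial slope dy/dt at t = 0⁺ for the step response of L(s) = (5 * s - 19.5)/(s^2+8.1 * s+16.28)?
IVT: y'(0⁺) = lim_{s→∞} s²·Y(s) = lim_{s→∞} s·L(s).
deg(num) = 1, deg(den) = 2, relative degree = 1, so s·L(s) → (leading num)/(leading den) = 5/1 = 5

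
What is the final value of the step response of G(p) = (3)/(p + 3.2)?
FVT: lim_{t→∞} y(t) = lim_{p→0} p*Y(p) where Y(p) = G(p)/p.
= lim_{p→0} G(p) = G(0) = num(0)/den(0) = 3/3.2 = 0.9375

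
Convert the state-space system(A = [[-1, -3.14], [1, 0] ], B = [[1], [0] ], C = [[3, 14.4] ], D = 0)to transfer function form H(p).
H(p) = C(pI - A)⁻¹B + D.
Characteristic polynomial det(pI - A) = p^2 + p + 3.14.
Numerator from C·adj(pI-A)·B + D·det(pI-A) = 3*p + 14.4.
H(p) = (3*p + 14.4)/(p^2 + p + 3.14)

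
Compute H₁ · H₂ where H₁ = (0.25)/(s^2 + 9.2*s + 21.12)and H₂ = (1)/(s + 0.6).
Series: H = H₁ · H₂ = (n₁·n₂)/(d₁·d₂).
Num: n₁·n₂ = 0.25. Den: d₁·d₂ = s^3 + 9.8*s^2 + 26.64*s + 12.672.
H(s) = (0.25)/(s^3 + 9.8*s^2 + 26.64*s + 12.672)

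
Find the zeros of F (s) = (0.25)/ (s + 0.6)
Numerator is a nonzero constant (0.25) → Zeros: none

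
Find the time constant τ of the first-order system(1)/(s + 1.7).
First-order system: τ = -1/pole. Pole = -1.7. τ = -1/(-1.7) = 0.5882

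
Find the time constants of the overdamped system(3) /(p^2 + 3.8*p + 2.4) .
Overdamped: real poles at -0.8, -3. τ = -1/pole → τ₁ = 1.25, τ₂ = 0.3333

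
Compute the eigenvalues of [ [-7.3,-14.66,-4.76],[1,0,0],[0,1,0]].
Eigenvalues solve det(λI - A) = 0.
Characteristic polynomial: λ^3 + 7.3*λ^2 + 14.66*λ + 4.76 = 0.
Factor: (λ + 0.4)(λ + 3.4)(λ + 3.5) = 0.
Roots: -0.4, -3.4, -3.5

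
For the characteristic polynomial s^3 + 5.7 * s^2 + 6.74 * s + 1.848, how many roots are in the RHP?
s^3 + 5.7*s^2 + 6.74*s + 1.848 = (s + 0.4)(s + 1.1)(s + 4.2). Poles: -0.4, -1.1, -4.2. RHP poles (Re>0): 0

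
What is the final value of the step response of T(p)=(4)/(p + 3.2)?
FVT: lim_{t→∞} y(t) = lim_{p→0} p*Y(p) where Y(p) = T(p)/p.
= lim_{p→0} T(p) = T(0) = num(0)/den(0) = 4/3.2 = 1.25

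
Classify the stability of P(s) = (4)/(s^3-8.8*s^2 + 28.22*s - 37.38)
Denominator: s^3 - 8.8*s^2 + 28.22*s - 37.38 = (s - 4.2)(s^2 - 4.6*s + 8.9). Poles: 2.3 + 1.9j, 2.3 - 1.9j, 4.2. Unstable (3 pole(s) in RHP)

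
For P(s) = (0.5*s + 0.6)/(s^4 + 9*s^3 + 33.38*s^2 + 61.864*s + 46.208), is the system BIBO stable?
Denominator: s^4 + 9*s^3 + 33.38*s^2 + 61.864*s + 46.208 = (s + 3.2)(s + 2)(s^2 + 3.8*s + 7.22). Poles: -1.9 + 1.9j, -1.9 - 1.9j, -2, -3.2. All Re(p)<0: Yes (stable)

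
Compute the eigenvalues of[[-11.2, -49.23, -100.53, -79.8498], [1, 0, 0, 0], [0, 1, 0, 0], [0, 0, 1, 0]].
Eigenvalues solve det(λI - A) = 0.
Characteristic polynomial: λ^4 + 11.2*λ^3 + 49.23*λ^2 + 100.53*λ + 79.8498 = 0.
Factor: (λ + 3.1)(λ + 2.7)(λ^2 + 5.4*λ + 9.54) = 0.
Roots: -2.7, -2.7 + 1.5j, -2.7 - 1.5j, -3.1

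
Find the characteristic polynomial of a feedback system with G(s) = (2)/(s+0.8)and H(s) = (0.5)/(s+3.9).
Characteristic poly = G_den * H_den + G_num * H_num = (s^2 + 4.7*s + 3.12) + (1) = s^2 + 4.7*s + 4.12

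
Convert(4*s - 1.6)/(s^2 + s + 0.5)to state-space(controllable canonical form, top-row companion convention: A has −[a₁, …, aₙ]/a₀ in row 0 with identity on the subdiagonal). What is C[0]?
Reachable canonical form: C = numerator coefficients (right-aligned, zero-padded to length n).
num = 4*s - 1.6, C = [[4, -1.6]].
C[0] = 4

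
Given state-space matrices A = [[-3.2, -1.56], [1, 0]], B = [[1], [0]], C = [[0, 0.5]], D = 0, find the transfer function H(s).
H(s) = C(sI - A)⁻¹B + D.
Characteristic polynomial det(sI - A) = s^2 + 3.2*s + 1.56.
Numerator from C·adj(sI-A)·B + D·det(sI-A) = 0.5.
H(s) = (0.5)/(s^2 + 3.2*s + 1.56)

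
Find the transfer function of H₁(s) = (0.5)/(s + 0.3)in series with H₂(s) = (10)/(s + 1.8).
Series: H = H₁ · H₂ = (n₁·n₂)/(d₁·d₂).
Num: n₁·n₂ = 5. Den: d₁·d₂ = s^2 + 2.1*s + 0.54.
H(s) = (5)/(s^2 + 2.1*s + 0.54)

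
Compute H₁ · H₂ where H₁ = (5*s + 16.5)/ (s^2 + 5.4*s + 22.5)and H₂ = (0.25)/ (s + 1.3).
Series: H = H₁ · H₂ = (n₁·n₂)/(d₁·d₂).
Num: n₁·n₂ = 1.25*s + 4.125. Den: d₁·d₂ = s^3 + 6.7*s^2 + 29.52*s + 29.25.
H(s) = (1.25*s + 4.125)/(s^3 + 6.7*s^2 + 29.52*s + 29.25)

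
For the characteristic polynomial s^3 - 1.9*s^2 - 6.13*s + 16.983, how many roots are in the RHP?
s^3 - 1.9*s^2 - 6.13*s + 16.983 = (s + 2.7)(s^2 - 4.6*s + 6.29). Poles: -2.7, 2.3 + 1j, 2.3 - 1j. RHP poles (Re>0): 2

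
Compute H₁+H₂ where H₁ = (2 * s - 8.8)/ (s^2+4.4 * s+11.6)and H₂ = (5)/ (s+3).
Parallel: H = H₁ + H₂ = (n₁·d₂ + n₂·d₁)/(d₁·d₂).
n₁·d₂ = 2*s^2 - 2.8*s - 26.4. n₂·d₁ = 5*s^2 + 22*s + 58. Sum = 7*s^2 + 19.2*s + 31.6. d₁·d₂ = s^3 + 7.4*s^2 + 24.8*s + 34.8.
H(s) = (7*s^2 + 19.2*s + 31.6)/(s^3 + 7.4*s^2 + 24.8*s + 34.8)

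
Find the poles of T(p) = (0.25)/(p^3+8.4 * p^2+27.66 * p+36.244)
Set denominator = 0: p^3 + 8.4*p^2 + 27.66*p + 36.244 = (p + 3.4)(p^2 + 5*p + 10.66) = 0 → Poles: -2.5 + 2.1j, -2.5 - 2.1j, -3.4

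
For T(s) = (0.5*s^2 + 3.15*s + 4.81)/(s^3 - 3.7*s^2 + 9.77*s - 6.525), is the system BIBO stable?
Denominator: s^3 - 3.7*s^2 + 9.77*s - 6.525 = (s - 0.9)(s^2 - 2.8*s + 7.25). Poles: 0.9, 1.4 + 2.3j, 1.4 - 2.3j. All Re(p)<0: No (unstable)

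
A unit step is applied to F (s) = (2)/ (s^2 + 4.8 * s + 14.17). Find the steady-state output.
FVT: lim_{t→∞} y(t) = lim_{s→0} s*Y(s) where Y(s) = F(s)/s.
= lim_{s→0} F(s) = F(0) = num(0)/den(0) = 2/14.17 = 0.1411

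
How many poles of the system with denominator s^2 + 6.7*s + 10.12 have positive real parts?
s^2 + 6.7*s + 10.12 = (s + 4.4)(s + 2.3). Poles: -2.3, -4.4. RHP poles (Re>0): 0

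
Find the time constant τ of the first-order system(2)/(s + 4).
First-order system: τ = -1/pole. Pole = -4. τ = -1/(-4) = 0.25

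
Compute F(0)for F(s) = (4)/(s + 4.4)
DC gain = F(0) = num(0)/den(0) = 4/4.4 = 0.9091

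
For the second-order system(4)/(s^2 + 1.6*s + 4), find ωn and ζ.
Standard form: ωn²/(s²+2ζωn·s+ωn²).
const=4=ωn² → ωn=2, s coeff=1.6=2ζωn → ζ=0.4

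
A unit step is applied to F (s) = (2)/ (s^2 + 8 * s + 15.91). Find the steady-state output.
FVT: lim_{t→∞} y(t) = lim_{s→0} s*Y(s) where Y(s) = F(s)/s.
= lim_{s→0} F(s) = F(0) = num(0)/den(0) = 2/15.91 = 0.1257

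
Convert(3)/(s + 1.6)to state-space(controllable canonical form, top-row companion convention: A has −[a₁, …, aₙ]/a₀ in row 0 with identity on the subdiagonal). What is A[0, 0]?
Reachable canonical form for den = s + 1.6: top row of A = -[a₁,a₂,...,aₙ]/a₀, ones on the subdiagonal, zeros elsewhere.
A = [[-1.6]].
A[0,0] = -1.6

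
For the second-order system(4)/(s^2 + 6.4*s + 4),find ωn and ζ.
Standard form: ωn²/(s²+2ζωn·s+ωn²).
const=4=ωn² → ωn=2, s coeff=6.4=2ζωn → ζ=1.6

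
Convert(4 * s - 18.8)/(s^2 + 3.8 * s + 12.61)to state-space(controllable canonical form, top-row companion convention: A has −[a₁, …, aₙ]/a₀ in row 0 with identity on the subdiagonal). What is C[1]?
Reachable canonical form: C = numerator coefficients (right-aligned, zero-padded to length n).
num = 4*s - 18.8, C = [[4, -18.8]].
C[1] = -18.8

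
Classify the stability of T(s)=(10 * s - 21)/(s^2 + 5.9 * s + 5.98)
Denominator: s^2 + 5.9*s + 5.98 = (s + 4.6)(s + 1.3). Poles: -1.3, -4.6. Stable (all poles in LHP)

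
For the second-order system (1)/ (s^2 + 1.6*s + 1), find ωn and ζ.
Standard form: ωn²/(s²+2ζωn·s+ωn²).
const=1=ωn² → ωn=1, s coeff=1.6=2ζωn → ζ=0.8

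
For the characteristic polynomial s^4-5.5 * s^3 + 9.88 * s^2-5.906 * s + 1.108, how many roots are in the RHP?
s^4 - 5.5*s^3 + 9.88*s^2 - 5.906*s + 1.108 = (s - 0.5)(s - 0.4)(s^2 - 4.6*s + 5.54). Poles: 0.4, 0.5, 2.3 + 0.5j, 2.3 - 0.5j. RHP poles (Re>0): 4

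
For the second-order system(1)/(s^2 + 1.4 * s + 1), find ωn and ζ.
Standard form: ωn²/(s²+2ζωn·s+ωn²).
const=1=ωn² → ωn=1, s coeff=1.4=2ζωn → ζ=0.7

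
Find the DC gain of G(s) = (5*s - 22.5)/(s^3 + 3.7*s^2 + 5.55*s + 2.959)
DC gain = G(0) = num(0)/den(0) = -22.5/2.959 = -7.604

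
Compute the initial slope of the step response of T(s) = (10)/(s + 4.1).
IVT: y'(0⁺) = lim_{s→∞} s²·Y(s) = lim_{s→∞} s·T(s).
deg(num) = 0, deg(den) = 1, relative degree = 1, so s·T(s) → (leading num)/(leading den) = 10/1 = 10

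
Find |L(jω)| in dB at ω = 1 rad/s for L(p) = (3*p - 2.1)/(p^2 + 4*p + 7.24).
Substitute p = j*1: L(j1) = -0.0200955 + 0.493651j.
|L(j1)| = sqrt(Re² + Im²) = 0.4941.
20*log₁₀(0.4941) = -6.12 dB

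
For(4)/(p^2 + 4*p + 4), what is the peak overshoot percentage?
Standard form: ωn²/(p²+2ζωn·p+ωn²) → ωn = 2, ζ = 1.
ζ ≥ 1, so the response is non-oscillatory: peak overshoot = 0%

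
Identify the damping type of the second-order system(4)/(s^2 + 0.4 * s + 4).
Standard form: ωn²/(s²+2ζωn·s+ωn²) gives ωn=2, ζ=0.1.
Underdamped (ζ = 0.1 < 1)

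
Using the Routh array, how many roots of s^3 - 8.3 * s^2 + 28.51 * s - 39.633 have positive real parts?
Routh array:
s^3: [1, 28.51]; s^2: [-8.3, -39.633]; s^1: [23.7349]; s^0: [-39.633]
First column: [1, -8.3, 23.7349, -39.633]. Sign changes = RHP roots = 3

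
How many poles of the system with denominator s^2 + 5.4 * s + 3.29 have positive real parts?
s^2 + 5.4*s + 3.29 = (s + 0.7)(s + 4.7). Poles: -0.7, -4.7. RHP poles (Re>0): 0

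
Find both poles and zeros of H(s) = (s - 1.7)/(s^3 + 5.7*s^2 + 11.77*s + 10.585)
Set denominator = 0: s^3 + 5.7*s^2 + 11.77*s + 10.585 = (s + 2.9)(s^2 + 2.8*s + 3.65) = 0 → Poles: -1.4 + 1.3j, -1.4 - 1.3j, -2.9
Set numerator = 0: s - 1.7 = 0 → Zeros: 1.7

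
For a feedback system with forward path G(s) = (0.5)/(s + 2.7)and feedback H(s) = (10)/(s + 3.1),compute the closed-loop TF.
Closed-loop T = G/(1+GH).
Numerator: G_num * H_den = 0.5*s + 1.55.
Denominator: G_den * H_den + G_num * H_num = (s^2 + 5.8*s + 8.37) + (5) = s^2 + 5.8*s + 13.37.
T(s) = (0.5*s + 1.55)/(s^2 + 5.8*s + 13.37)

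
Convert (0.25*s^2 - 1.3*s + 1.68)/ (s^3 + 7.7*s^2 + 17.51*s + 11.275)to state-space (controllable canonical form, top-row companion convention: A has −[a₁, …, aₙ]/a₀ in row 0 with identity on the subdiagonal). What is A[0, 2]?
Reachable canonical form for den = s^3 + 7.7*s^2 + 17.51*s + 11.275: top row of A = -[a₁,a₂,...,aₙ]/a₀, ones on the subdiagonal, zeros elsewhere.
A = [[-7.7, -17.51, -11.275], [1, 0, 0], [0, 1, 0]].
A[0,2] = -11.275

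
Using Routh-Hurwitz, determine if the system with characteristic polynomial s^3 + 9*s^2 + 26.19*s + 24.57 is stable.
Routh array:
s^3: [1, 26.19]; s^2: [9, 24.57]; s^1: [23.46]; s^0: [24.57]
First column: [1, 9, 23.46, 24.57]. Sign changes = 0.
Yes, stable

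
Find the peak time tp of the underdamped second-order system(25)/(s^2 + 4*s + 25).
Standard form: ωn²/(s²+2ζωn·s+ωn²) → ωn = 5, ζ = 0.4.
ωd = ωn·√(1-ζ²) = 5·√(1-0.4²) = 4.583.
tp = π/ωd = π/4.583 = 0.6856 s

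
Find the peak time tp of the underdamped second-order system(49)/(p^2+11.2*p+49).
Standard form: ωn²/(p²+2ζωn·p+ωn²) → ωn = 7, ζ = 0.8.
ωd = ωn·√(1-ζ²) = 7·√(1-0.8²) = 4.2.
tp = π/ωd = π/4.2 = 0.748 s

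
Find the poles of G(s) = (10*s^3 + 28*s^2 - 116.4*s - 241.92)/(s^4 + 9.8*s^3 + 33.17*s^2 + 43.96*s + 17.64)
Set denominator = 0: s^4 + 9.8*s^3 + 33.17*s^2 + 43.96*s + 17.64 = (s + 3.5)(s + 3.6)(s + 2)(s + 0.7) = 0 → Poles: -0.7, -2, -3.5, -3.6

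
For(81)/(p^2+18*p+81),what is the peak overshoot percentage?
Standard form: ωn²/(p²+2ζωn·p+ωn²) → ωn = 9, ζ = 1.
ζ ≥ 1, so the response is non-oscillatory: peak overshoot = 0%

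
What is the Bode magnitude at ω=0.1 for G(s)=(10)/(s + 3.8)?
Substitute s = j*0.1: G(j0.1) = 2.62976 - 0.0692042j.
|G(j0.1)| = sqrt(Re² + Im²) = 2.631.
20*log₁₀(2.631) = 8.40 dB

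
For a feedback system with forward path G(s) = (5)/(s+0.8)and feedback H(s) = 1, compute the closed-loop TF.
Closed-loop T = G/(1+GH).
Numerator: G_num * H_den = 5.
Denominator: G_den * H_den + G_num * H_num = (s + 0.8) + (5) = s + 5.8.
T(s) = (5)/(s + 5.8)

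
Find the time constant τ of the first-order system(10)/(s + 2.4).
First-order system: τ = -1/pole. Pole = -2.4. τ = -1/(-2.4) = 0.4167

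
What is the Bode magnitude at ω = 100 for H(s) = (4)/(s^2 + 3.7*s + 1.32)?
Substitute s = j*100: H(j100) = -0.000399506 - 1.47837e-05j.
|H(j100)| = sqrt(Re² + Im²) = 0.0003998.
20*log₁₀(0.0003998) = -67.96 dB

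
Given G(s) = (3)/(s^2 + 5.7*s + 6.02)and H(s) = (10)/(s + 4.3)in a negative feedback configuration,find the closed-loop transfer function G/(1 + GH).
Closed-loop T = G/(1+GH).
Numerator: G_num * H_den = 3*s + 12.9.
Denominator: G_den * H_den + G_num * H_num = (s^3 + 10*s^2 + 30.53*s + 25.886) + (30) = s^3 + 10*s^2 + 30.53*s + 55.886.
T(s) = (3*s + 12.9)/(s^3 + 10*s^2 + 30.53*s + 55.886)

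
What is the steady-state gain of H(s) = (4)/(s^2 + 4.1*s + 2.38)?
DC gain = H(0) = num(0)/den(0) = 4/2.38 = 1.681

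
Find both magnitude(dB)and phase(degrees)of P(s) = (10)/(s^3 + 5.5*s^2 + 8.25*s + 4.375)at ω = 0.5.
Substitute s = j*0.5: P(j0.5) = 1.2 - 1.6j.
|P| = 20*log₁₀(sqrt(Re²+Im²)) = 6.02 dB.
∠P = atan2(Im, Re) = -53.13°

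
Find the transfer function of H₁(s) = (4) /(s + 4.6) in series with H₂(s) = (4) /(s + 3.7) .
Series: H = H₁ · H₂ = (n₁·n₂)/(d₁·d₂).
Num: n₁·n₂ = 16. Den: d₁·d₂ = s^2 + 8.3*s + 17.02.
H(s) = (16)/(s^2 + 8.3*s + 17.02)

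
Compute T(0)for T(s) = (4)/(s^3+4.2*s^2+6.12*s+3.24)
DC gain = T(0) = num(0)/den(0) = 4/3.24 = 1.235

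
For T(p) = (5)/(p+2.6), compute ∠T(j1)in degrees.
Substitute p = j*1: T(j1) = 1.67526 - 0.64433j.
∠T(j1) = atan2(Im, Re) = atan2(-0.64433, 1.67526) = -21.04°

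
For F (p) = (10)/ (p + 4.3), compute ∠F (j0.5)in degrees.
Substitute p = j*0.5: F(j0.5) = 2.29456 - 0.266809j.
∠F(j0.5) = atan2(Im, Re) = atan2(-0.266809, 2.29456) = -6.63°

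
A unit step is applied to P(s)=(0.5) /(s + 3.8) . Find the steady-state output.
FVT: lim_{t→∞} y(t) = lim_{s→0} s*Y(s) where Y(s) = P(s)/s.
= lim_{s→0} P(s) = P(0) = num(0)/den(0) = 0.5/3.8 = 0.1316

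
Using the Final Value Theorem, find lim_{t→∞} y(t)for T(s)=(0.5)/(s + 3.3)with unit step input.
FVT: lim_{t→∞} y(t) = lim_{s→0} s*Y(s) where Y(s) = T(s)/s.
= lim_{s→0} T(s) = T(0) = num(0)/den(0) = 0.5/3.3 = 0.1515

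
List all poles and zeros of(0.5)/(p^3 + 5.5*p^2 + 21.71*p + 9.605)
Set denominator = 0: p^3 + 5.5*p^2 + 21.71*p + 9.605 = (p + 0.5)(p^2 + 5*p + 19.21) = 0 → Poles: -0.5, -2.5 + 3.6j, -2.5 - 3.6j
Numerator is a nonzero constant (0.5) → Zeros: none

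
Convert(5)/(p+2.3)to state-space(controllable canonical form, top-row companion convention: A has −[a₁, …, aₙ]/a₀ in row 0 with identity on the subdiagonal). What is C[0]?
Reachable canonical form: C = numerator coefficients (right-aligned, zero-padded to length n).
num = 5, C = [[5]].
C[0] = 5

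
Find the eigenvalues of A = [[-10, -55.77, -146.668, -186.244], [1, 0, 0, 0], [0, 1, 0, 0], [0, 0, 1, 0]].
Eigenvalues solve det(λI - A) = 0.
Characteristic polynomial: λ^4 + 10*λ^3 + 55.77*λ^2 + 146.668*λ + 186.244 = 0.
Factor: (λ^2 + 4.4*λ + 8.08)(λ^2 + 5.6*λ + 23.05) = 0.
Roots: -2.2 + 1.8j, -2.2 - 1.8j, -2.8 + 3.9j, -2.8 - 3.9j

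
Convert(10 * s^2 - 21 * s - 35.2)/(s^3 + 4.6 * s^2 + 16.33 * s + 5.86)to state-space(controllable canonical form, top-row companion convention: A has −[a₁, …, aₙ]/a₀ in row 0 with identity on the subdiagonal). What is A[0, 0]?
Reachable canonical form for den = s^3 + 4.6*s^2 + 16.33*s + 5.86: top row of A = -[a₁,a₂,...,aₙ]/a₀, ones on the subdiagonal, zeros elsewhere.
A = [[-4.6, -16.33, -5.86], [1, 0, 0], [0, 1, 0]].
A[0,0] = -4.6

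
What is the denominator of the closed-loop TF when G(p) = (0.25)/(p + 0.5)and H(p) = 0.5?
Characteristic poly = G_den * H_den + G_num * H_num = (p + 0.5) + (0.125) = p + 0.625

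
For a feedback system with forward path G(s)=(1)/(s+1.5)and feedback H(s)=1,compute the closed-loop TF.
Closed-loop T = G/(1+GH).
Numerator: G_num * H_den = 1.
Denominator: G_den * H_den + G_num * H_num = (s + 1.5) + (1) = s + 2.5.
T(s) = (1)/(s + 2.5)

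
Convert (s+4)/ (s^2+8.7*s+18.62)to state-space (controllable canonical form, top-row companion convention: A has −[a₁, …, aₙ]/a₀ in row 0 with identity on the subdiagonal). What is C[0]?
Reachable canonical form: C = numerator coefficients (right-aligned, zero-padded to length n).
num = s + 4, C = [[1, 4]].
C[0] = 1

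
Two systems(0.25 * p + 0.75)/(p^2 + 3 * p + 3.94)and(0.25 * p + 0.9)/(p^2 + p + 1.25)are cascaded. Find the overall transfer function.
Series: H = H₁ · H₂ = (n₁·n₂)/(d₁·d₂).
Num: n₁·n₂ = 0.0625*p^2 + 0.4125*p + 0.675. Den: d₁·d₂ = p^4 + 4*p^3 + 8.19*p^2 + 7.69*p + 4.925.
H(p) = (0.0625*p^2 + 0.4125*p + 0.675)/(p^4 + 4*p^3 + 8.19*p^2 + 7.69*p + 4.925)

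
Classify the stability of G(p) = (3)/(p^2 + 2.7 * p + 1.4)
Denominator: p^2 + 2.7*p + 1.4 = (p + 0.7)(p + 2). Poles: -0.7, -2. Stable (all poles in LHP)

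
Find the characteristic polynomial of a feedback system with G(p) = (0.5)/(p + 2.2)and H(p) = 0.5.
Characteristic poly = G_den * H_den + G_num * H_num = (p + 2.2) + (0.25) = p + 2.45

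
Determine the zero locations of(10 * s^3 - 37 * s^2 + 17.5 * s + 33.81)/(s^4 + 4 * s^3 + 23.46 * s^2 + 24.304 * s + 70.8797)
Set numerator = 0: 10*s^3 - 37*s^2 + 17.5*s + 33.81 = 10*(s + 0.7)(s - 2.3)(s - 2.1) = 0 → Zeros: -0.7, 2.1, 2.3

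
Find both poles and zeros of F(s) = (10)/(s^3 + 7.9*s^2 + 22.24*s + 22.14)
Set denominator = 0: s^3 + 7.9*s^2 + 22.24*s + 22.14 = (s + 2.7)(s^2 + 5.2*s + 8.2) = 0 → Poles: -2.6 + 1.2j, -2.6 - 1.2j, -2.7
Numerator is a nonzero constant (10) → Zeros: none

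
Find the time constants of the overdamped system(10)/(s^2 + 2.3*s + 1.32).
Overdamped: real poles at -1.2, -1.1. τ = -1/pole → τ₁ = 0.8333, τ₂ = 0.9091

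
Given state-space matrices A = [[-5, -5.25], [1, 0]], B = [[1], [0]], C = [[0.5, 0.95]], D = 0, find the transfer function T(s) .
T(s) = C(sI - A)⁻¹B + D.
Characteristic polynomial det(sI - A) = s^2 + 5*s + 5.25.
Numerator from C·adj(sI-A)·B + D·det(sI-A) = 0.5*s + 0.95.
T(s) = (0.5*s + 0.95)/(s^2 + 5*s + 5.25)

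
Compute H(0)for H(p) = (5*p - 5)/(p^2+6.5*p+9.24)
DC gain = H(0) = num(0)/den(0) = -5/9.24 = -0.5411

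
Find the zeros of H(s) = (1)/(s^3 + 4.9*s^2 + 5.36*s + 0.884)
Numerator is a nonzero constant (1) → Zeros: none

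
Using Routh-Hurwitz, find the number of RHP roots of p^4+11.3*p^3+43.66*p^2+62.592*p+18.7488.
Routh array:
p^4: [1, 43.66, 18.7488]; p^3: [11.3, 62.592]; p^2: [38.1209, 18.7488]; p^1: [57.0344]; p^0: [18.7488]
First column: [1, 11.3, 38.1209, 57.0344, 18.7488]. Sign changes = RHP roots = 0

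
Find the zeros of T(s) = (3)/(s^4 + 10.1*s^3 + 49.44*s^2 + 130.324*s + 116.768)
Numerator is a nonzero constant (3) → Zeros: none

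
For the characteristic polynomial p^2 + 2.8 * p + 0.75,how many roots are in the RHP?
p^2 + 2.8*p + 0.75 = (p + 2.5)(p + 0.3). Poles: -0.3, -2.5. RHP poles (Re>0): 0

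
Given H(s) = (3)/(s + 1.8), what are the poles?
Set denominator = 0: s + 1.8 = 0 → Poles: -1.8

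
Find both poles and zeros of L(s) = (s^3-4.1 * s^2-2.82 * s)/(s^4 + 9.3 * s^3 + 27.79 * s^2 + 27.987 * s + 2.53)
Set denominator = 0: s^4 + 9.3*s^3 + 27.79*s^2 + 27.987*s + 2.53 = (s + 2.5)(s + 4.4)(s + 2.3)(s + 0.1) = 0 → Poles: -0.1, -2.3, -2.5, -4.4
Set numerator = 0: s^3 - 4.1*s^2 - 2.82*s = s(s + 0.6)(s - 4.7) = 0 → Zeros: -0.6, 0, 4.7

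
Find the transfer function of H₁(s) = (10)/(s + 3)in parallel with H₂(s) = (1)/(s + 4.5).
Parallel: H = H₁ + H₂ = (n₁·d₂ + n₂·d₁)/(d₁·d₂).
n₁·d₂ = 10*s + 45. n₂·d₁ = s + 3. Sum = 11*s + 48. d₁·d₂ = s^2 + 7.5*s + 13.5.
H(s) = (11*s + 48)/(s^2 + 7.5*s + 13.5)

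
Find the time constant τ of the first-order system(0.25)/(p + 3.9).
First-order system: τ = -1/pole. Pole = -3.9. τ = -1/(-3.9) = 0.2564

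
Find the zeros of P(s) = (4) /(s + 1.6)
Numerator is a nonzero constant (4) → Zeros: none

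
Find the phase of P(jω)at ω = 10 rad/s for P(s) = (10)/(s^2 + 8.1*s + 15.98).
Substitute s = j*10: P(j10) = -0.0616871 - 0.0594698j.
∠P(j10) = atan2(Im, Re) = atan2(-0.0594698, -0.0616871) = -136.05°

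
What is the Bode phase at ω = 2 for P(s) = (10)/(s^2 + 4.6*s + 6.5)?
Substitute s = j*2: P(j2) = 0.275058 - 1.01221j.
∠P(j2) = atan2(Im, Re) = atan2(-1.01221, 0.275058) = -74.80°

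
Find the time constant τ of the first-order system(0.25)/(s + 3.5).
First-order system: τ = -1/pole. Pole = -3.5. τ = -1/(-3.5) = 0.2857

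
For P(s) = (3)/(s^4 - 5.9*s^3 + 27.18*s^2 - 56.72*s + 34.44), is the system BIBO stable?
Denominator: s^4 - 5.9*s^3 + 27.18*s^2 - 56.72*s + 34.44 = (s - 2.1)(s - 1)(s^2 - 2.8*s + 16.4). Poles: 1, 1.4 + 3.8j, 1.4 - 3.8j, 2.1. All Re(p)<0: No (unstable)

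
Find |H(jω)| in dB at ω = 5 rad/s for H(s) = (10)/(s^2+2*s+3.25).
Substitute s = j*5: H(j5) = -0.37954 - 0.174501j.
|H(j5)| = sqrt(Re² + Im²) = 0.4177.
20*log₁₀(0.4177) = -7.58 dB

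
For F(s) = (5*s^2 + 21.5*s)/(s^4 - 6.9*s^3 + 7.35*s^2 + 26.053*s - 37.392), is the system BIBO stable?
Denominator: s^4 - 6.9*s^3 + 7.35*s^2 + 26.053*s - 37.392 = (s - 4.1)(s - 1.5)(s + 1.9)(s - 3.2). Poles: -1.9, 1.5, 3.2, 4.1. All Re(p)<0: No (unstable)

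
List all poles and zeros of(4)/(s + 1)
Set denominator = 0: s + 1 = 0 → Poles: -1
Numerator is a nonzero constant (4) → Zeros: none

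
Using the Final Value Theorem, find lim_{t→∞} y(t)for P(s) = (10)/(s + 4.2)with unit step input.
FVT: lim_{t→∞} y(t) = lim_{s→0} s*Y(s) where Y(s) = P(s)/s.
= lim_{s→0} P(s) = P(0) = num(0)/den(0) = 10/4.2 = 2.381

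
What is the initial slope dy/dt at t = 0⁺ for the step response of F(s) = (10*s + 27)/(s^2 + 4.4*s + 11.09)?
IVT: y'(0⁺) = lim_{s→∞} s²·Y(s) = lim_{s→∞} s·F(s).
deg(num) = 1, deg(den) = 2, relative degree = 1, so s·F(s) → (leading num)/(leading den) = 10/1 = 10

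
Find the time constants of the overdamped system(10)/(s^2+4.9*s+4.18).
Overdamped: real poles at -3.8, -1.1. τ = -1/pole → τ₁ = 0.2632, τ₂ = 0.9091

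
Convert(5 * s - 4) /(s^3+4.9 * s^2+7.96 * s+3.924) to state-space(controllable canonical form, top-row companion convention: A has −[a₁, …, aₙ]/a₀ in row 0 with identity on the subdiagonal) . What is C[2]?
Reachable canonical form: C = numerator coefficients (right-aligned, zero-padded to length n).
num = 5*s - 4, C = [[0, 5, -4]].
C[2] = -4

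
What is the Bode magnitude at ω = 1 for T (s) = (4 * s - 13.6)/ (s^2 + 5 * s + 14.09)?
Substitute s = j*1: T(j1) = -0.804816 + 0.612993j.
|T(j1)| = sqrt(Re² + Im²) = 1.012.
20*log₁₀(1.012) = 0.10 dB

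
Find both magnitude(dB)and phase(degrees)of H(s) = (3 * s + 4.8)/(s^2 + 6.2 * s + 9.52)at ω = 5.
Substitute s = j*5: H(j5) = 0.325409 - 0.317333j.
|H| = 20*log₁₀(sqrt(Re²+Im²)) = -6.85 dB.
∠H = atan2(Im, Re) = -44.28°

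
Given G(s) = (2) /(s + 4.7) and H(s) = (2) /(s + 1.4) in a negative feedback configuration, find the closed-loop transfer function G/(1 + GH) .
Closed-loop T = G/(1+GH).
Numerator: G_num * H_den = 2*s + 2.8.
Denominator: G_den * H_den + G_num * H_num = (s^2 + 6.1*s + 6.58) + (4) = s^2 + 6.1*s + 10.58.
T(s) = (2*s + 2.8)/(s^2 + 6.1*s + 10.58)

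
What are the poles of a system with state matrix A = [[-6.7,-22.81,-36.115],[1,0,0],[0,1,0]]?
Eigenvalues solve det(λI - A) = 0.
Characteristic polynomial: λ^3 + 6.7*λ^2 + 22.81*λ + 36.115 = 0.
Factor: (λ + 3.1)(λ^2 + 3.6*λ + 11.65) = 0.
Roots: -1.8 + 2.9j, -1.8 - 2.9j, -3.1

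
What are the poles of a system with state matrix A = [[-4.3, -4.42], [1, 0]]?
Eigenvalues solve det(λI - A) = 0.
Characteristic polynomial: λ^2 + 4.3*λ + 4.42 = 0.
Factor: (λ + 1.7)(λ + 2.6) = 0.
Roots: -1.7, -2.6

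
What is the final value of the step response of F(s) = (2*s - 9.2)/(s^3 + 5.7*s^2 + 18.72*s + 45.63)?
FVT: lim_{t→∞} y(t) = lim_{s→0} s*Y(s) where Y(s) = F(s)/s.
= lim_{s→0} F(s) = F(0) = num(0)/den(0) = -9.2/45.63 = -0.2016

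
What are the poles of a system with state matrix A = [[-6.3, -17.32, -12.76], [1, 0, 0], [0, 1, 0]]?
Eigenvalues solve det(λI - A) = 0.
Characteristic polynomial: λ^3 + 6.3*λ^2 + 17.32*λ + 12.76 = 0.
Factor: (λ + 1.1)(λ^2 + 5.2*λ + 11.6) = 0.
Roots: -1.1, -2.6 + 2.2j, -2.6 - 2.2j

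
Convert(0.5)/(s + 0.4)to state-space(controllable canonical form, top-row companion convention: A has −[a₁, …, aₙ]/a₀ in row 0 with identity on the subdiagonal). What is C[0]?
Reachable canonical form: C = numerator coefficients (right-aligned, zero-padded to length n).
num = 0.5, C = [[0.5]].
C[0] = 0.5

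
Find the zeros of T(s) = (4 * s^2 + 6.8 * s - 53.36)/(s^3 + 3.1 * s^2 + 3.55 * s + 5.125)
Set numerator = 0: 4*s^2 + 6.8*s - 53.36 = 4*(s + 4.6)(s - 2.9) = 0 → Zeros: -4.6, 2.9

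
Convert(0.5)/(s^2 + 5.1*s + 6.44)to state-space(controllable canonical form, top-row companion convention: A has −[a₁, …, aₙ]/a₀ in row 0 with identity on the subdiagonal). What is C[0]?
Reachable canonical form: C = numerator coefficients (right-aligned, zero-padded to length n).
num = 0.5, C = [[0, 0.5]].
C[0] = 0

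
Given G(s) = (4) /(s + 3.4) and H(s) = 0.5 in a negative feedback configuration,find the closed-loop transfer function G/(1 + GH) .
Closed-loop T = G/(1+GH).
Numerator: G_num * H_den = 4.
Denominator: G_den * H_den + G_num * H_num = (s + 3.4) + (2) = s + 5.4.
T(s) = (4)/(s + 5.4)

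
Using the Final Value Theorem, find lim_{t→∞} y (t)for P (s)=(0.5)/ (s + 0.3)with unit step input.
FVT: lim_{t→∞} y(t) = lim_{s→0} s*Y(s) where Y(s) = P(s)/s.
= lim_{s→0} P(s) = P(0) = num(0)/den(0) = 0.5/0.3 = 1.667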